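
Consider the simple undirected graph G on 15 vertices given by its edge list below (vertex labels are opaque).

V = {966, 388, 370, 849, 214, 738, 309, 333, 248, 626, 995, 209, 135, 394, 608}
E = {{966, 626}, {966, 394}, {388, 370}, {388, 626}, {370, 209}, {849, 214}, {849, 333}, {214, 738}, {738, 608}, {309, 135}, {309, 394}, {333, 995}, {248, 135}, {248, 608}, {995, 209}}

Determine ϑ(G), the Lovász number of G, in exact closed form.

deg(135) = 2; N(135) = {309, 248}.
N(388) = {370, 626}, |N(388)| = 2.
Vertex 394 has 2 neighbors: 966, 309.
Vertex 333 has 2 neighbors: 849, 995.
2-regular, N=15; this is C_{15}, the 15-cycle.
The 8 distinct eigenvalues: [2.0, 1.8271, 1.3383, 0.618, -0.2091, -1.0, -1.618, -1.9563].
λ_max=2, λ_min=-2*cos(pi/15); ϑ = −15·λ_min/(λ_max−λ_min) = 15*cos(pi/15)/(cos(pi/15) + 1).
Numerically 7.41714825.
7 ≤ 15*cos(pi/15)/(cos(pi/15) + 1) ≤ 8: both strict.

15*cos(pi/15)/(cos(pi/15) + 1)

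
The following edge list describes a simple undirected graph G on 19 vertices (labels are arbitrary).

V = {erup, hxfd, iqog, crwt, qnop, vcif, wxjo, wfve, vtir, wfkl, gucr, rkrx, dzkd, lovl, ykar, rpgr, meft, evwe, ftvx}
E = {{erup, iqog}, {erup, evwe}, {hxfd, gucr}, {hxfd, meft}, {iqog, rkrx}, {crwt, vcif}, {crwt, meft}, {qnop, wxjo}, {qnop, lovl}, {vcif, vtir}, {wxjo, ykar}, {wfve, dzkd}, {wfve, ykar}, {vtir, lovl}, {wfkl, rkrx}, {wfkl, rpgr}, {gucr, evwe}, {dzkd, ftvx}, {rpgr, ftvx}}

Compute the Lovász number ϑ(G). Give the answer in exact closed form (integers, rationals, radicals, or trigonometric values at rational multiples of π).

19*cos(pi/19)/(cos(pi/19) + 1)

Vertex evwe has 2 neighbors: erup, gucr.
N(vtir) = {vcif, lovl}, |N(vtir)| = 2.
N(iqog) = {erup, rkrx}, |N(iqog)| = 2.
deg(meft) = 2; N(meft) = {hxfd, crwt}.
19-vertex 2-regular graph: a single 19-cycle (edge-transitive).
The 10 distinct eigenvalues: [2.0, 1.89163, 1.57828, 1.0939, 0.49097, -0.16516, -0.80339, -1.35456, -1.75895, -1.97272].
−19·(-2*cos(pi/19)) / ((2)−(-2*cos(pi/19))) = 19*cos(pi/19)/(cos(pi/19) + 1) = ϑ(G).
≈ 9.4347714 (to 7 d.p.).
Check 9 ≤ 19*cos(pi/19)/(cos(pi/19) + 1) ≤ 10: both strict.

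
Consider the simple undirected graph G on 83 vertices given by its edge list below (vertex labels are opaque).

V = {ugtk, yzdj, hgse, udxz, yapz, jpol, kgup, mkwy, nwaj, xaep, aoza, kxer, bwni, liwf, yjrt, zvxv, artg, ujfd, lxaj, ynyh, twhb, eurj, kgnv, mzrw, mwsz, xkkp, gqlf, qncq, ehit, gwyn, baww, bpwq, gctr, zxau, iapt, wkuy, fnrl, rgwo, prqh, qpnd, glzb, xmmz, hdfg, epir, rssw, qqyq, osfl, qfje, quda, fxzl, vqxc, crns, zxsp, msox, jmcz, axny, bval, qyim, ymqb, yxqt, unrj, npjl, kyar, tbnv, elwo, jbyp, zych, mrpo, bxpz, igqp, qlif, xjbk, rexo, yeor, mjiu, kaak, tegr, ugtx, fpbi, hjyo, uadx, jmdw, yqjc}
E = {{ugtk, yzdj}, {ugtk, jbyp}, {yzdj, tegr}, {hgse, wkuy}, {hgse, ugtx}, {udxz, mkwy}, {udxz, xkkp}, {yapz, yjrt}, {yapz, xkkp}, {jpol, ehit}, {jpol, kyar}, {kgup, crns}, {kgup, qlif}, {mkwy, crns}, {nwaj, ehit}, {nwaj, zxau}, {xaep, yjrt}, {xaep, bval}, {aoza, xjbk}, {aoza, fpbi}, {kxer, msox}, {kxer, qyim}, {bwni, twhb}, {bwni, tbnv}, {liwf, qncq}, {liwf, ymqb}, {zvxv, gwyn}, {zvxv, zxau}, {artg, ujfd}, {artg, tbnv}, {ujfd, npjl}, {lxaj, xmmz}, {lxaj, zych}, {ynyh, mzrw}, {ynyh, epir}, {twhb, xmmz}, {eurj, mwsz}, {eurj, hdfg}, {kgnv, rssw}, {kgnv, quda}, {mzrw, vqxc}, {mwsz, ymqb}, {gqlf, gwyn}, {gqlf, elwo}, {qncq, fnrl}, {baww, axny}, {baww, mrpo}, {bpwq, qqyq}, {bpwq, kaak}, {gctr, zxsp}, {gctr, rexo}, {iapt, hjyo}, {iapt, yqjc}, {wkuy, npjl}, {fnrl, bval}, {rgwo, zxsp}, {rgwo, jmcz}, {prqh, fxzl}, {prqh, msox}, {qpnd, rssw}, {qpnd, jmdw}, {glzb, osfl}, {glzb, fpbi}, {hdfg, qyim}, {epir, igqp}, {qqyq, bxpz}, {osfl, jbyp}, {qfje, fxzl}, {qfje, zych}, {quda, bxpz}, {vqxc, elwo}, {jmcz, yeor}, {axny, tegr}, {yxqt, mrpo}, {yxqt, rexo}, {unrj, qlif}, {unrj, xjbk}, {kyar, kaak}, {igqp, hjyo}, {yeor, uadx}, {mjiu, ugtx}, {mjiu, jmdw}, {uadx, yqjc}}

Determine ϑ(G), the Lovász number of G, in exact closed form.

83*cos(pi/83)/(cos(pi/83) + 1)

Vertex unrj has 2 neighbors: qlif, xjbk.
Vertex kgup has 2 neighbors: crns, qlif.
N(ynyh) = {mzrw, epir}, |N(ynyh)| = 2.
N(npjl) = {ujfd, wkuy}, |N(npjl)| = 2.
Every vertex has degree 2 (N=83); this is C_{83}, the 83-cycle.
spec(A) ≈ [2.0, 1.994, 1.977, 1.949, 1.909, 1.858, 1.797, 1.726, 1.644, 1.553, 1.454, 1.346, 1.23, 1.107, 0.978, 0.843, 0.704, 0.56, 0.413, 0.264, 0.113, -0.038, -0.189, -0.339, -0.487, -0.632, -0.774, -0.911, -1.043, -1.169, -1.289, -1.401, -1.505, -1.6, -1.686, -1.763, -1.829, -1.885, -1.93, -1.964, -1.987, -1.999] (distinct, 3 d.p.).
With N=83: ϑ(G) = 83·(-(-1)*2*cos(pi/83))/(2−(-2*cos(pi/83))) = 83*cos(pi/83)/(cos(pi/83) + 1).
≈ 41.48513259 (to 8 d.p.).
α=41, χ(Ḡ)=42; ϑ=83*cos(pi/83)/(cos(pi/83) + 1) lies between (both strict).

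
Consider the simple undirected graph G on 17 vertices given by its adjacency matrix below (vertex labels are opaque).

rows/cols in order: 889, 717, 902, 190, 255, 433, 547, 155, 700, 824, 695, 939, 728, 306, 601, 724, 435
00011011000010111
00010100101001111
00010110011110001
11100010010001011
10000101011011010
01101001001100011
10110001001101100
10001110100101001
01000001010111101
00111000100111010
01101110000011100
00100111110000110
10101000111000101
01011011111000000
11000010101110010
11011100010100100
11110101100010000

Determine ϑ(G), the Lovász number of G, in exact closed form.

sqrt(17)

N(255) = {889, 433, 155, 824, 695, 728, 306, 724}, |N(255)| = 8.
Vertex 695 has 8 neighbors: 717, 902, 255, 433, 547, 728, 306, 601.
deg(190) = 8; N(190) = {889, 717, 902, 547, 824, 306, 724, 435}.
Vertex 155 has 8 neighbors: 889, 255, 433, 547, 700, 939, 306, 435.
Regular of degree 8 on 17 vertices: Paley(17): SR with (k,λ,μ)=(8,3,4).
Distinct eigenvalues (to 5 d.p.): [8.0, 1.56155, -2.56155].
With N=17: ϑ(G) = 17·(-(-sqrt(17)/2 - 1/2))/(8−(-sqrt(17)/2 - 1/2)) = sqrt(17).
Numerically 4.123105626.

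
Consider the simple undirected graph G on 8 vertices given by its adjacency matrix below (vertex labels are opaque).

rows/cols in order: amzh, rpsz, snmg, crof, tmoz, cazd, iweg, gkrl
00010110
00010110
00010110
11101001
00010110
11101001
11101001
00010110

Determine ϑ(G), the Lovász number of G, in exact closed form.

5

Vertex gkrl has 3 neighbors: crof, cazd, iweg.
deg(tmoz) = 3; N(tmoz) = {crof, cazd, iweg}.
Vertex crof has 5 neighbors: amzh, rpsz, snmg, tmoz, gkrl.
N(snmg) = {crof, cazd, iweg}, |N(snmg)| = 3.
G = K_{5,3}: α = 5 = χ(Ḡ), so ϑ = 5.
ϑ(G) ≈ 5.00000.
Lovász sandwich 5 ≤ 5 ≤ 5: collapsed.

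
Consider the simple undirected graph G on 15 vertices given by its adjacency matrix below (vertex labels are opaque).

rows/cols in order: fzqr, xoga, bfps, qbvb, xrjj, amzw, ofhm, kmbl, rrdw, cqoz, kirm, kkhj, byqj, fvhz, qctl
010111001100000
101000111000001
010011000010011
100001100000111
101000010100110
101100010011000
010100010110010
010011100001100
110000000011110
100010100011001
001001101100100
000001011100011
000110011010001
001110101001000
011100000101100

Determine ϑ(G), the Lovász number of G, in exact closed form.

deg(fzqr) = 6; N(fzqr) = {xoga, qbvb, xrjj, amzw, rrdw, cqoz}.
Vertex kmbl has 6 neighbors: xoga, xrjj, amzw, ofhm, kkhj, byqj.
Vertex fvhz has 6 neighbors: bfps, qbvb, xrjj, ofhm, rrdw, kkhj.
N(byqj) = {qbvb, xrjj, kmbl, rrdw, kirm, qctl}, |N(byqj)| = 6.
Every vertex has degree 6 (N=15); this is K(6,2), the Kneser graph.
A has 3 distinct eigenvalues ≈ [6.0, 1.0, -3.0].
Lovász: ϑ = −15(-3)/(6+-1*(-3)) = 5.
Numerically 5.00000000.

5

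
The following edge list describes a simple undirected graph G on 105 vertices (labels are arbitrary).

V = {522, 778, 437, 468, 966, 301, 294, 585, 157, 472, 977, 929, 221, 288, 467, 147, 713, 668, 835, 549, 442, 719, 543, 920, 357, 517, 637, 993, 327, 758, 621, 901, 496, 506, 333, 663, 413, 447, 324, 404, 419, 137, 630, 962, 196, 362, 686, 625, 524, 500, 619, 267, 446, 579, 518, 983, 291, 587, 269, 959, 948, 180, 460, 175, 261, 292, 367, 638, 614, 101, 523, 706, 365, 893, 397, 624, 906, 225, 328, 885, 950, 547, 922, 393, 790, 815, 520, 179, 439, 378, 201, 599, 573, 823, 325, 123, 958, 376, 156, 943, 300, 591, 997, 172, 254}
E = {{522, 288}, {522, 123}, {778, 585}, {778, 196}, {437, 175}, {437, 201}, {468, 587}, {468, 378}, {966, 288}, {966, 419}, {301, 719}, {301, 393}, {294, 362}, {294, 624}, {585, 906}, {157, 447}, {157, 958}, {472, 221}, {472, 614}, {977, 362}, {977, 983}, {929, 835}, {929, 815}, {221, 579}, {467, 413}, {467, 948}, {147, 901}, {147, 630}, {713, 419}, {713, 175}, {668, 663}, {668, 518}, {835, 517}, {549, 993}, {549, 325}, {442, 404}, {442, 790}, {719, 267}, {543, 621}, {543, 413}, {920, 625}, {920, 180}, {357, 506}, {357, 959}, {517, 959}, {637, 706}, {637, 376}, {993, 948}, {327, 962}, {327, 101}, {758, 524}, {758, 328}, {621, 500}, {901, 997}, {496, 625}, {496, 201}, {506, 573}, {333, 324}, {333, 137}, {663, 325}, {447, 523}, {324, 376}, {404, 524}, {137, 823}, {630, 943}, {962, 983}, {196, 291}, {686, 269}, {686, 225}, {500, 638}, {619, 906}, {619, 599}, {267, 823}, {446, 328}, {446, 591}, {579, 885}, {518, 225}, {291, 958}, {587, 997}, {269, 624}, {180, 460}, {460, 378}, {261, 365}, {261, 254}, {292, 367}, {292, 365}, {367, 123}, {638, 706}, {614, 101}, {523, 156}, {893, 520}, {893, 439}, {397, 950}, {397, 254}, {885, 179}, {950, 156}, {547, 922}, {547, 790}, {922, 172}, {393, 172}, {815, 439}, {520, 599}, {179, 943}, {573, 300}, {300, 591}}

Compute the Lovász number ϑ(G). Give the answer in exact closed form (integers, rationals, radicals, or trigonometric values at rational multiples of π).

105*cos(pi/105)/(cos(pi/105) + 1)

deg(893) = 2; N(893) = {520, 439}.
Vertex 324 has 2 neighbors: 333, 376.
deg(365) = 2; N(365) = {261, 292}.
N(362) = {294, 977}, |N(362)| = 2.
G on 105 vertices is 2-regular; connected 2-regular on 105 ⇒ C_{105}.
The 53 distinct eigenvalues: [2.0, 1.99642, 1.985694, 1.967859, 1.94298, 1.911146, 1.87247, 1.827091, 1.775172, 1.716898, 1.652478, 1.582142, 1.506143, 1.424752, 1.338261, 1.24698, 1.151234, 1.051368, 0.947737, 0.840714, 0.730682, 0.618034, 0.503174, 0.386512, 0.268467, 0.14946, 0.029919, -0.08973, -0.209057, -0.327636, -0.445042, -0.560855, -0.67466, -0.78605, -0.894626, -1.0, -1.101794, -1.199644, -1.293199, -1.382125, -1.466104, -1.544834, -1.618034, -1.685442, -1.746816, -1.801938, -1.850609, -1.892655, -1.927926, -1.956295, -1.977662, -1.991949, -1.999105].
Lovász: ϑ = −105(-2*cos(pi/105))/(2+-(-1)*2*cos(pi/105)) = 105*cos(pi/105)/(cos(pi/105) + 1).
= 52.488248718… (decimal).
α=52, χ(Ḡ)=53; ϑ=105*cos(pi/105)/(cos(pi/105) + 1) lies between (both strict).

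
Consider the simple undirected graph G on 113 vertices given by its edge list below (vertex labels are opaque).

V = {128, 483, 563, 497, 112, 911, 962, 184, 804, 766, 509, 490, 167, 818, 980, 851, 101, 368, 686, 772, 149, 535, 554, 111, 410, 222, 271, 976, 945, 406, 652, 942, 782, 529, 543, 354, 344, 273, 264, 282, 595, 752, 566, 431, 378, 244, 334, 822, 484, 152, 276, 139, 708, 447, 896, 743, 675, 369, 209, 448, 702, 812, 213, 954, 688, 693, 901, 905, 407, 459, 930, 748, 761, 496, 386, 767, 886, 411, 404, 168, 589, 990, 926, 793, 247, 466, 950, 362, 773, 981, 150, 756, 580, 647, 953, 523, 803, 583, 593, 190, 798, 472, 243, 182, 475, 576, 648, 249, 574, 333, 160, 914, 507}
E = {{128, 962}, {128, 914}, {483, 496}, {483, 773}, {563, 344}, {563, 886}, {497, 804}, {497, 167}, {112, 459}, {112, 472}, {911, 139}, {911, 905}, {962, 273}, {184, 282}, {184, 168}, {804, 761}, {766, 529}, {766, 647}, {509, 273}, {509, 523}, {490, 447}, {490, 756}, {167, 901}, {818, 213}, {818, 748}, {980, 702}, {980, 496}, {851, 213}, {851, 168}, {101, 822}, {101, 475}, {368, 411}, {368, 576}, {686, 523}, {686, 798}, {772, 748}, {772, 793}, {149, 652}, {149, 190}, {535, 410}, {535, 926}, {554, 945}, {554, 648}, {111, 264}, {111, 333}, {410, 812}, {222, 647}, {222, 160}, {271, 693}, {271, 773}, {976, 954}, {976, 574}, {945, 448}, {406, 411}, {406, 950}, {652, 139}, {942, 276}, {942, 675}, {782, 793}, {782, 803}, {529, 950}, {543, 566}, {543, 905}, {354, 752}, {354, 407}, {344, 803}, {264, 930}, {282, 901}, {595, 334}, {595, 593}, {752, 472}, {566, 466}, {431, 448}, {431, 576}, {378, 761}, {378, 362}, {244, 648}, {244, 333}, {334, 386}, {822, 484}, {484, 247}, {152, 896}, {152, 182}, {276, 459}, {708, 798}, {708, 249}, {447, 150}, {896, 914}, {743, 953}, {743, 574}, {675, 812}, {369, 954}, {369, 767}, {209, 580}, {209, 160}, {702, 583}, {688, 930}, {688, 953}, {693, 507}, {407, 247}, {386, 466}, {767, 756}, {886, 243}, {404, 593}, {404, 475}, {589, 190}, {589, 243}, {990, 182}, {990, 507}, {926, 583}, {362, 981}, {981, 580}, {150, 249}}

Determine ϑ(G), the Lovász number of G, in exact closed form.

Vertex 563 has 2 neighbors: 344, 886.
N(535) = {410, 926}, |N(535)| = 2.
Vertex 812 has 2 neighbors: 410, 675.
deg(595) = 2; N(595) = {334, 593}.
Every vertex has degree 2 (N=113); a single 113-cycle (edge-transitive).
A has 57 distinct eigenvalues ≈ [2.0, 1.996909, 1.987646, 1.972239, 1.950736, 1.923203, 1.889726, 1.850408, 1.80537, 1.754752, 1.69871, 1.637418, 1.571064, 1.499854, 1.424009, 1.343762, 1.259361, 1.171068, 1.079155, 0.983906, 0.885616, 0.784589, 0.681137, 0.575579, 0.468242, 0.359458, 0.249563, 0.138897, 0.027801, -0.083381, -0.194305, -0.304628, -0.41401, -0.522112, -0.628601, -0.733146, -0.835425, -0.935122, -1.031929, -1.125546, -1.215684, -1.302064, -1.38442, -1.462497, -1.536053, -1.604861, -1.668709, -1.727399, -1.780749, -1.828596, -1.87079, -1.907202, -1.937718, -1.962246, -1.980708, -1.993048, -1.999227].
With N=113: ϑ(G) = 113·(-(-1)*2*cos(pi/113))/(2−(-2*cos(pi/113))) = 113*cos(pi/113)/(cos(pi/113) + 1).
Numerically 56.489081.
Check 56 ≤ 113*cos(pi/113)/(cos(pi/113) + 1) ≤ 57: both strict.

113*cos(pi/113)/(cos(pi/113) + 1)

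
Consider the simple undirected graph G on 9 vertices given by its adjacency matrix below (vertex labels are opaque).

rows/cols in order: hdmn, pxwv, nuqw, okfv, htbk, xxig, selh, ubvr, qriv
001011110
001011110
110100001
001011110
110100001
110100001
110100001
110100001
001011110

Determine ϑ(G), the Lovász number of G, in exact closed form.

deg(qriv) = 5; N(qriv) = {nuqw, htbk, xxig, selh, ubvr}.
Vertex hdmn has 5 neighbors: nuqw, htbk, xxig, selh, ubvr.
N(nuqw) = {hdmn, pxwv, okfv, qriv}, |N(nuqw)| = 4.
Vertex pxwv has 5 neighbors: nuqw, htbk, xxig, selh, ubvr.
2 parts of sizes [5, 4]; α(G) = 5 = ϑ (perfect).
≈ 5.0000000 (to 7 d.p.).
Check 5 ≤ 5 ≤ 5: collapsed.

5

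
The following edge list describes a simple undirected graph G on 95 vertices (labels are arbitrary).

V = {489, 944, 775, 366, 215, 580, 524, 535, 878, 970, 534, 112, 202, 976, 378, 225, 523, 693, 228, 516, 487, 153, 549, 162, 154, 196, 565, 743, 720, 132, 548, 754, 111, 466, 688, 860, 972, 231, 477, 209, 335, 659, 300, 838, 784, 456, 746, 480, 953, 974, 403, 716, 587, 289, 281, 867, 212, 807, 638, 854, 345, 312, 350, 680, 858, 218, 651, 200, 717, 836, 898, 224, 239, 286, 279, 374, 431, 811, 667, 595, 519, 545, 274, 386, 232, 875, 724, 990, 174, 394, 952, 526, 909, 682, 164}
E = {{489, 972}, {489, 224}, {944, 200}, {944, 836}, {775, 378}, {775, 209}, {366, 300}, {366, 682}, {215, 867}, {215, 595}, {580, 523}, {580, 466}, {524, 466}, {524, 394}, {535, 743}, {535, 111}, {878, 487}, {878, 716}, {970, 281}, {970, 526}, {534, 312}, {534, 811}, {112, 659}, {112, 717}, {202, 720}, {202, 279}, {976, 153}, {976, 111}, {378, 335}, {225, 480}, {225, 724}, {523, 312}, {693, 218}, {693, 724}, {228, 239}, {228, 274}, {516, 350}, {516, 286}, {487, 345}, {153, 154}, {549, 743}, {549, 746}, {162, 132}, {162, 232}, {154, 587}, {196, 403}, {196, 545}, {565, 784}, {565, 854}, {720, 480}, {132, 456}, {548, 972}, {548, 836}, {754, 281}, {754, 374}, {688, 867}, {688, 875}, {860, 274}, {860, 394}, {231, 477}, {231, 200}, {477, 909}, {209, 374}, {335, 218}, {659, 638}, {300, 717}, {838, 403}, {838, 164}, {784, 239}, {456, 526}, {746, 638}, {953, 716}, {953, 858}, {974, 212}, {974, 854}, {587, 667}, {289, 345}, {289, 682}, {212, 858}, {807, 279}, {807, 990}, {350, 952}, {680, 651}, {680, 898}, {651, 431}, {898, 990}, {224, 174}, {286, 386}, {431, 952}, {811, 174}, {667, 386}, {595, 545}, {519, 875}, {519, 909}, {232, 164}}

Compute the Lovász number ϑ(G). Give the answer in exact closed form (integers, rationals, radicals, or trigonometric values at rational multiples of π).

N(456) = {132, 526}, |N(456)| = 2.
deg(784) = 2; N(784) = {565, 239}.
Vertex 228 has 2 neighbors: 239, 274.
Vertex 659 has 2 neighbors: 112, 638.
Regular of degree 2 on 95 vertices: the odd cycle C_{95}.
Distinct eigenvalues (to 6 d.p.): [2.0, 1.995627, 1.982528, 1.96076, 1.930418, 1.891634, 1.84458, 1.789459, 1.726513, 1.656018, 1.578281, 1.493643, 1.402474, 1.305172, 1.202162, 1.093896, 0.980847, 0.863509, 0.742394, 0.618034, 0.490971, 0.361761, 0.230969, 0.099168, -0.033068, -0.165159, -0.296527, -0.426599, -0.554806, -0.680586, -0.803391, -0.922682, -1.037939, -1.148657, -1.254353, -1.354563, -1.44885, -1.536802, -1.618034, -1.692191, -1.758948, -1.818013, -1.869129, -1.912072, -1.946653, -1.972723, -1.990166, -1.998907].
λ_max=2, λ_min=-2*cos(pi/95); ϑ = −95·λ_min/(λ_max−λ_min) = 95*cos(pi/95)/(cos(pi/95) + 1).
ϑ(G) ≈ 47.48701131.
47 ≤ 95*cos(pi/95)/(cos(pi/95) + 1) ≤ 48: both strict.

95*cos(pi/95)/(cos(pi/95) + 1)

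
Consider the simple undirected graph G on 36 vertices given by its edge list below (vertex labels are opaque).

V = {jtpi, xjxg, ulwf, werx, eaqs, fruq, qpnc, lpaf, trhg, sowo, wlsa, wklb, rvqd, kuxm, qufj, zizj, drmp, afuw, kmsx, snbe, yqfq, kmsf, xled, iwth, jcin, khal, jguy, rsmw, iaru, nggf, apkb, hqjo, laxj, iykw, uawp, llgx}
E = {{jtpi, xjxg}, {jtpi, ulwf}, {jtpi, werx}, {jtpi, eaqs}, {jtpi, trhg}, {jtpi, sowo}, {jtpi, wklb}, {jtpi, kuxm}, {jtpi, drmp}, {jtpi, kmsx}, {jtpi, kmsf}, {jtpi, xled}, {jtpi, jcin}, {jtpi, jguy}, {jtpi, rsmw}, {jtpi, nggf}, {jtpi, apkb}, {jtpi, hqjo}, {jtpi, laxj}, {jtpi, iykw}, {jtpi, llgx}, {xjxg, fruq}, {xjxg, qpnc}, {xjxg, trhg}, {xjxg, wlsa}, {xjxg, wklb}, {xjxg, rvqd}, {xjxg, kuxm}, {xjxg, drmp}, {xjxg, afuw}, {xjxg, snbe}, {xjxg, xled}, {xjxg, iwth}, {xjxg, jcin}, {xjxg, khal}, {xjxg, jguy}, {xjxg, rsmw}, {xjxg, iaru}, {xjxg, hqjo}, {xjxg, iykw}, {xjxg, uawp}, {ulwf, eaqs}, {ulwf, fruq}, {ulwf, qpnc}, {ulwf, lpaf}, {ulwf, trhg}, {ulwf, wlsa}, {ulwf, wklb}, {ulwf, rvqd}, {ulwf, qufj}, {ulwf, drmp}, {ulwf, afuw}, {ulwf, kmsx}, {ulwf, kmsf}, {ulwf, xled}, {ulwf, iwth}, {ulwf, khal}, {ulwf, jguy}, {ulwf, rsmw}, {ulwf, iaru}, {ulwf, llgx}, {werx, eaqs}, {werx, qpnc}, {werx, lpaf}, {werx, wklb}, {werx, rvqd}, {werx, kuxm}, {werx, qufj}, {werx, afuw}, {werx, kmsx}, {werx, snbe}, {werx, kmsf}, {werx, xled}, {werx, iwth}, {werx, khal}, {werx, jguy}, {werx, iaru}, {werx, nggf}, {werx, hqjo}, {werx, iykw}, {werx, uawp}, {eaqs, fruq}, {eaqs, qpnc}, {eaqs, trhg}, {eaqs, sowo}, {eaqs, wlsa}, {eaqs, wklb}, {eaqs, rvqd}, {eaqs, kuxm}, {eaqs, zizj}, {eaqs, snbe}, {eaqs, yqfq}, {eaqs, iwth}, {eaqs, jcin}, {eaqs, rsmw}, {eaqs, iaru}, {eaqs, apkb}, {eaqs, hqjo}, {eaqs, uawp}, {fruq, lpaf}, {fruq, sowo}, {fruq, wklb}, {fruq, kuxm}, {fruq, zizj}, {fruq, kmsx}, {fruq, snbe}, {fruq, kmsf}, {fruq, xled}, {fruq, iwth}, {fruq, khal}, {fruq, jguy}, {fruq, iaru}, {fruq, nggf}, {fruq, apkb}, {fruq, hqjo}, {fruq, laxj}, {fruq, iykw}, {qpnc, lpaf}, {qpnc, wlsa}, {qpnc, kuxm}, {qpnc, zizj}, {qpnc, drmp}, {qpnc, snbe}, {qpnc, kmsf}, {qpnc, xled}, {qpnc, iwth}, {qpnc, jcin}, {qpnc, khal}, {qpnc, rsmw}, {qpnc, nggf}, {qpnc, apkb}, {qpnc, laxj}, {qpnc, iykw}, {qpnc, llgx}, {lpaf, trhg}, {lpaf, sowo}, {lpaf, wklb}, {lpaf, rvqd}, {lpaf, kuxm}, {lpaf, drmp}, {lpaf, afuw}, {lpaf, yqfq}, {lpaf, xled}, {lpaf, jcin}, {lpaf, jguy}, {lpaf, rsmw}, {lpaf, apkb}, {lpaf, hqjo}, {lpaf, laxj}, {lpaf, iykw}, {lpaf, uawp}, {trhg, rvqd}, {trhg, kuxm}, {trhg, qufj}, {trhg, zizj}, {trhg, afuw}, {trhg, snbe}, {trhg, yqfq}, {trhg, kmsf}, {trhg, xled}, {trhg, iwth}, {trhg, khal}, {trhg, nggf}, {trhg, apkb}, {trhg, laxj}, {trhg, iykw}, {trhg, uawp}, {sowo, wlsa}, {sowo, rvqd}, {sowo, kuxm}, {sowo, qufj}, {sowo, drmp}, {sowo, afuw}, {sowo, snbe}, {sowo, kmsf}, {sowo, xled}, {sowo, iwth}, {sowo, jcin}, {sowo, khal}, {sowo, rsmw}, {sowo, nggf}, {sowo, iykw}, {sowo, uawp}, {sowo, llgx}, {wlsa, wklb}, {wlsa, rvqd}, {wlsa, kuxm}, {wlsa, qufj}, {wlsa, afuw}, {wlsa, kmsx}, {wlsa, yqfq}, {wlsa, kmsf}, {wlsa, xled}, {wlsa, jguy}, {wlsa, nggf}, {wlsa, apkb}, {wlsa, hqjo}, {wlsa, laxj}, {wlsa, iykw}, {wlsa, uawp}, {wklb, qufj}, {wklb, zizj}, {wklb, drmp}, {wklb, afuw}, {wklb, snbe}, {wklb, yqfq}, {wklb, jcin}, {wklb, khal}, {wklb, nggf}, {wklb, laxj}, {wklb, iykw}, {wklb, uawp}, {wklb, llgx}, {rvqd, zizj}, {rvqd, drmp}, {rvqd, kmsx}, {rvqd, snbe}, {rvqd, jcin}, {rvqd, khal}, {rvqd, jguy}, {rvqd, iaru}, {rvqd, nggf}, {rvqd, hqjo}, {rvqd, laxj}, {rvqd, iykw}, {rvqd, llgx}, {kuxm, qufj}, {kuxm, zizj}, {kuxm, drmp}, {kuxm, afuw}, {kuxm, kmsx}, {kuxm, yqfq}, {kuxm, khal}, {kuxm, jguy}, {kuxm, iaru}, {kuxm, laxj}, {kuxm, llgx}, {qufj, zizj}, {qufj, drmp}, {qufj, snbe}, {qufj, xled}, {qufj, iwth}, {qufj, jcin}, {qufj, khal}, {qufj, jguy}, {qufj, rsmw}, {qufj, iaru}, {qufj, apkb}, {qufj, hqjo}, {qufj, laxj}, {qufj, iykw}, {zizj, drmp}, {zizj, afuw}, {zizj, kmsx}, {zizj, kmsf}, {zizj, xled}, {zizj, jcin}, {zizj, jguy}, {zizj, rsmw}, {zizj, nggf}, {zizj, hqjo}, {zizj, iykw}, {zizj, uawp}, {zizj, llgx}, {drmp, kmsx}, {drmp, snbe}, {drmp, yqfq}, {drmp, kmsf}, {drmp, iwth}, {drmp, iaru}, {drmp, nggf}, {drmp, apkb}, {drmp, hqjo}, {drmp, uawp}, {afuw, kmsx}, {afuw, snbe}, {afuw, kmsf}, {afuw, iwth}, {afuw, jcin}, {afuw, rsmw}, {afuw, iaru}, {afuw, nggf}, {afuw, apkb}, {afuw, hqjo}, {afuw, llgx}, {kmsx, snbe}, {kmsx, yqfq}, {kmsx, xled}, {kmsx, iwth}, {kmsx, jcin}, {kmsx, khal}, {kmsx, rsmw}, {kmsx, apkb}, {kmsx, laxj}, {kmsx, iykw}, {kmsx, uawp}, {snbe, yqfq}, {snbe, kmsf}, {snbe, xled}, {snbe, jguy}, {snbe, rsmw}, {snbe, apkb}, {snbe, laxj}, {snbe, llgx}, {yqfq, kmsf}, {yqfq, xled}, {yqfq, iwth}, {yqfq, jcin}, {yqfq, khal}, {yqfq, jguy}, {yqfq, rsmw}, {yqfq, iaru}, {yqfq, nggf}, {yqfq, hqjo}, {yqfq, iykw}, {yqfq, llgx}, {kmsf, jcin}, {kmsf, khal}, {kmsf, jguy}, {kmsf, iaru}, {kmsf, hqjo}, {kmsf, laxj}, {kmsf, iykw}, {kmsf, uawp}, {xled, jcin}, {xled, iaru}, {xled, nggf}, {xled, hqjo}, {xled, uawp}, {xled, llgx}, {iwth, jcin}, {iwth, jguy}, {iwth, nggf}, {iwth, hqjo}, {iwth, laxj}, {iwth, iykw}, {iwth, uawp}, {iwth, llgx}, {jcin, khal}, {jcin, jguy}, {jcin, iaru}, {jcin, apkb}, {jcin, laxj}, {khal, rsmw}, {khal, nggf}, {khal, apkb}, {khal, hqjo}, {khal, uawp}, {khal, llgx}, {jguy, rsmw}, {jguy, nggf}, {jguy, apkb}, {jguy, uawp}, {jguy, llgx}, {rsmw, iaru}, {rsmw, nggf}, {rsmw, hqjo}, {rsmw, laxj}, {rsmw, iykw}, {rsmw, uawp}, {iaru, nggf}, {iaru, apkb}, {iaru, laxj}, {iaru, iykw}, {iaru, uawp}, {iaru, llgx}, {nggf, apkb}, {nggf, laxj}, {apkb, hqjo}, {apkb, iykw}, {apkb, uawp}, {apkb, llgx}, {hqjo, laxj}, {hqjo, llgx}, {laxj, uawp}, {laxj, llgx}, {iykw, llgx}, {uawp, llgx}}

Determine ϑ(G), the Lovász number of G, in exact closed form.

8

Vertex snbe has 21 neighbors: xjxg, werx, eaqs, fruq, qpnc, trhg, sowo, wklb, rvqd, qufj, drmp, afuw, kmsx, yqfq, kmsf, xled, jguy, rsmw, apkb, laxj, llgx.
deg(sowo) = 21; N(sowo) = {jtpi, eaqs, fruq, lpaf, wlsa, rvqd, kuxm, qufj, drmp, afuw, snbe, kmsf, xled, iwth, jcin, khal, rsmw, nggf, iykw, uawp, llgx}.
N(ulwf) = {jtpi, eaqs, fruq, qpnc, lpaf, trhg, wlsa, wklb, rvqd, qufj, drmp, afuw, kmsx, kmsf, xled, iwth, khal, jguy, rsmw, iaru, llgx}, |N(ulwf)| = 21.
N(werx) = {jtpi, eaqs, qpnc, lpaf, wklb, rvqd, kuxm, qufj, afuw, kmsx, snbe, kmsf, xled, iwth, khal, jguy, iaru, nggf, hqjo, iykw, uawp}, |N(werx)| = 21.
G on 36 vertices is 21-regular; Kneser-type, 2-subsets of [9].
The 3 distinct eigenvalues: [21.0, 1.0, -6.0].
ϑ = −N·λ_min/(λ_max−λ_min) = −36·(-6)/(21−(-6)) = 8.
= 8.00000000… (decimal).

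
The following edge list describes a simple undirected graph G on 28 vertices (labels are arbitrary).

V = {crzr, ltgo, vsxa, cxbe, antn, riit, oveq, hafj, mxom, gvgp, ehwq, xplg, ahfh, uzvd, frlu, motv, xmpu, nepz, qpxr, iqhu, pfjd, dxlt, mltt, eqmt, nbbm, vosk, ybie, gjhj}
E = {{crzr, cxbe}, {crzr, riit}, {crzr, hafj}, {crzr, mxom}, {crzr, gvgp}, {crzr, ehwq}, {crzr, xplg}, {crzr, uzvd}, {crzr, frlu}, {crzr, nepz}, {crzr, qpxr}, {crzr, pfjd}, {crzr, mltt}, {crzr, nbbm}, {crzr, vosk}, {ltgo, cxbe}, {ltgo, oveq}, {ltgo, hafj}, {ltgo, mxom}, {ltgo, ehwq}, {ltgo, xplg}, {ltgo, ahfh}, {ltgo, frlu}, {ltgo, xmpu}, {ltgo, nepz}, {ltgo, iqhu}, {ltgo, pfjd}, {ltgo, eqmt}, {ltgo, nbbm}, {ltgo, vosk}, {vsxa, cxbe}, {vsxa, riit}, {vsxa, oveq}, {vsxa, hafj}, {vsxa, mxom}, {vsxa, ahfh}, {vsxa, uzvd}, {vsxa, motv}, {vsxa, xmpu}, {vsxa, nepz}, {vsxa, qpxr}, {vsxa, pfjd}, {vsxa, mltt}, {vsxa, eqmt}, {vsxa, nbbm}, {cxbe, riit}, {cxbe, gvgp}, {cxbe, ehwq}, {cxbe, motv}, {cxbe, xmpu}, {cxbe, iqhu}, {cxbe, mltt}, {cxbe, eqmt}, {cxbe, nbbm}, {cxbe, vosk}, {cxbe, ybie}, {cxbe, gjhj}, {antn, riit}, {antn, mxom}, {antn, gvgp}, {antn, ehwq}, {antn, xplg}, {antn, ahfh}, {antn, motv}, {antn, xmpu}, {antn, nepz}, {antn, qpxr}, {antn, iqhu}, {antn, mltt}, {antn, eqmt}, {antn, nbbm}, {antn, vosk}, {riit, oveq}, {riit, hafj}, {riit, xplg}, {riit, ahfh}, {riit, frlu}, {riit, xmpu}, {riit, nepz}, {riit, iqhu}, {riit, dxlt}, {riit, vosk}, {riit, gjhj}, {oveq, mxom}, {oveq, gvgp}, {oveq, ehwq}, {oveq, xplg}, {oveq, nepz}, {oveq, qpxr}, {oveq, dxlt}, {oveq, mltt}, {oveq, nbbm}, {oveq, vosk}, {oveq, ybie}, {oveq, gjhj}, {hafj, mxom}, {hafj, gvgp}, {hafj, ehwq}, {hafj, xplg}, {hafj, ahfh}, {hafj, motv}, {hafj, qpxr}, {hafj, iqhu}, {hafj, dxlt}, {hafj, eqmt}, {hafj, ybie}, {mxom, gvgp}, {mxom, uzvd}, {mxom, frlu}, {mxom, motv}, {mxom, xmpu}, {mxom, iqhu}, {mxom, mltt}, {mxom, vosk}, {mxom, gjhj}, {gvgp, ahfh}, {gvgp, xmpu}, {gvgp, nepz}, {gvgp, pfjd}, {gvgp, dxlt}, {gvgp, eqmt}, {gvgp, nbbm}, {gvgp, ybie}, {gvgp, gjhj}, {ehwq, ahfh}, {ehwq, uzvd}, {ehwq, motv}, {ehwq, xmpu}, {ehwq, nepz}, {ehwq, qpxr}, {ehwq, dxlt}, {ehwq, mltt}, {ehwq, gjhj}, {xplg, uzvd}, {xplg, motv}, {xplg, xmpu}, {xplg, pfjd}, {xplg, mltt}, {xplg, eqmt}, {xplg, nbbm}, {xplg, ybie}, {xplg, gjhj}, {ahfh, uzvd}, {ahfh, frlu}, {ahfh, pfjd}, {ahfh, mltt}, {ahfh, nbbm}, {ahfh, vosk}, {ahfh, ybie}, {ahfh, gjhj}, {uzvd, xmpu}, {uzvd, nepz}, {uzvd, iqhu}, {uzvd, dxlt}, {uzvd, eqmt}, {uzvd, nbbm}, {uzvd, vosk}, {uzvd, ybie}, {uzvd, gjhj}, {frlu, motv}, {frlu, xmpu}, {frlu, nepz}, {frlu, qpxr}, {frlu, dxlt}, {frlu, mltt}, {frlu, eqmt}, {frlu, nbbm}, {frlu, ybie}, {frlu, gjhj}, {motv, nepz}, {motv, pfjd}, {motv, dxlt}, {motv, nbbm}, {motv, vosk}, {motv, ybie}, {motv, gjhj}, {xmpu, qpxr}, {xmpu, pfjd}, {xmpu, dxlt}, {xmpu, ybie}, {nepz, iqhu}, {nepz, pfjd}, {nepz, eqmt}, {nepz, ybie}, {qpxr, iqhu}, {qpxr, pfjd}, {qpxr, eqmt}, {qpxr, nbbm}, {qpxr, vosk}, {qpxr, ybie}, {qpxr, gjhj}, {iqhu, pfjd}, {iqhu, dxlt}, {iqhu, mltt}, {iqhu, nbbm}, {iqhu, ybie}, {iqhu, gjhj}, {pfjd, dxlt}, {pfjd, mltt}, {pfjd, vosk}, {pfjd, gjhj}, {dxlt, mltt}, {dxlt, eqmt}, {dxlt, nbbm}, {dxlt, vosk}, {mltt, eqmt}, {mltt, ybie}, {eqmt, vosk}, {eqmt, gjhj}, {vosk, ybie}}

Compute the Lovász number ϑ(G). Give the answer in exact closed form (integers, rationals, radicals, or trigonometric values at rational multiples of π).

N(dxlt) = {riit, oveq, hafj, gvgp, ehwq, uzvd, frlu, motv, xmpu, iqhu, pfjd, mltt, eqmt, nbbm, vosk}, |N(dxlt)| = 15.
N(ybie) = {cxbe, oveq, hafj, gvgp, xplg, ahfh, uzvd, frlu, motv, xmpu, nepz, qpxr, iqhu, mltt, vosk}, |N(ybie)| = 15.
N(ahfh) = {ltgo, vsxa, antn, riit, hafj, gvgp, ehwq, uzvd, frlu, pfjd, mltt, nbbm, vosk, ybie, gjhj}, |N(ahfh)| = 15.
deg(oveq) = 15; N(oveq) = {ltgo, vsxa, riit, mxom, gvgp, ehwq, xplg, nepz, qpxr, dxlt, mltt, nbbm, vosk, ybie, gjhj}.
28-vertex 15-regular graph: Kneser K(8,2) on C(8,2)=28 vertices.
Distinct eigenvalues (to 6 d.p.): [15.0, 1.0, -5.0].
With N=28: ϑ(G) = 28·(-1*(-5))/(15−(-5)) = 7.
≈ 7.0000 (to 4 d.p.).

7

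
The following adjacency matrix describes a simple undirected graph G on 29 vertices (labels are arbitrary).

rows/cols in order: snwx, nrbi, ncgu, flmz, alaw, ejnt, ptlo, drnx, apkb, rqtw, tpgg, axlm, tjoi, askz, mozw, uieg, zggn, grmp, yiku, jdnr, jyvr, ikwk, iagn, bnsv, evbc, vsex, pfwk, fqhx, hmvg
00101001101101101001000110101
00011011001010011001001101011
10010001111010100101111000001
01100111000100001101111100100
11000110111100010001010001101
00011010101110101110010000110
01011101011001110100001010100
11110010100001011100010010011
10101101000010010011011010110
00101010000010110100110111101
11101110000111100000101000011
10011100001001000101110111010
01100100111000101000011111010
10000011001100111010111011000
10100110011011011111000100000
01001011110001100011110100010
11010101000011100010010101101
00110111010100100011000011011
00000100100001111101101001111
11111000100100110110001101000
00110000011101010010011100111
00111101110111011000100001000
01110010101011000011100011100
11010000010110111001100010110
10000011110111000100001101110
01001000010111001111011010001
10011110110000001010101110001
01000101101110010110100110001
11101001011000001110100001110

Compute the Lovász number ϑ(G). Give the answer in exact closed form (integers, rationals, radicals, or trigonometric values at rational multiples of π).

sqrt(29)

Vertex ncgu has 14 neighbors: snwx, flmz, drnx, apkb, rqtw, tpgg, tjoi, mozw, grmp, jdnr, jyvr, ikwk, iagn, hmvg.
N(iagn) = {nrbi, ncgu, flmz, ptlo, apkb, tpgg, tjoi, askz, yiku, jdnr, jyvr, evbc, vsex, pfwk}, |N(iagn)| = 14.
Vertex alaw has 14 neighbors: snwx, nrbi, ejnt, ptlo, apkb, rqtw, tpgg, axlm, uieg, jdnr, ikwk, vsex, pfwk, hmvg.
Vertex rqtw has 14 neighbors: ncgu, alaw, ptlo, tjoi, mozw, uieg, grmp, jyvr, ikwk, bnsv, evbc, vsex, pfwk, hmvg.
deg(v) = 14 for all v (|V|=29); Paley(29): SR with (k,λ,μ)=(14,6,7).
A has 3 distinct eigenvalues ≈ [14.0, 2.192582, -3.192582].
With N=29: ϑ(G) = 29·(-(-sqrt(29)/2 - 1/2))/(14−(-sqrt(29)/2 - 1/2)) = sqrt(29).
= 5.3852… (decimal).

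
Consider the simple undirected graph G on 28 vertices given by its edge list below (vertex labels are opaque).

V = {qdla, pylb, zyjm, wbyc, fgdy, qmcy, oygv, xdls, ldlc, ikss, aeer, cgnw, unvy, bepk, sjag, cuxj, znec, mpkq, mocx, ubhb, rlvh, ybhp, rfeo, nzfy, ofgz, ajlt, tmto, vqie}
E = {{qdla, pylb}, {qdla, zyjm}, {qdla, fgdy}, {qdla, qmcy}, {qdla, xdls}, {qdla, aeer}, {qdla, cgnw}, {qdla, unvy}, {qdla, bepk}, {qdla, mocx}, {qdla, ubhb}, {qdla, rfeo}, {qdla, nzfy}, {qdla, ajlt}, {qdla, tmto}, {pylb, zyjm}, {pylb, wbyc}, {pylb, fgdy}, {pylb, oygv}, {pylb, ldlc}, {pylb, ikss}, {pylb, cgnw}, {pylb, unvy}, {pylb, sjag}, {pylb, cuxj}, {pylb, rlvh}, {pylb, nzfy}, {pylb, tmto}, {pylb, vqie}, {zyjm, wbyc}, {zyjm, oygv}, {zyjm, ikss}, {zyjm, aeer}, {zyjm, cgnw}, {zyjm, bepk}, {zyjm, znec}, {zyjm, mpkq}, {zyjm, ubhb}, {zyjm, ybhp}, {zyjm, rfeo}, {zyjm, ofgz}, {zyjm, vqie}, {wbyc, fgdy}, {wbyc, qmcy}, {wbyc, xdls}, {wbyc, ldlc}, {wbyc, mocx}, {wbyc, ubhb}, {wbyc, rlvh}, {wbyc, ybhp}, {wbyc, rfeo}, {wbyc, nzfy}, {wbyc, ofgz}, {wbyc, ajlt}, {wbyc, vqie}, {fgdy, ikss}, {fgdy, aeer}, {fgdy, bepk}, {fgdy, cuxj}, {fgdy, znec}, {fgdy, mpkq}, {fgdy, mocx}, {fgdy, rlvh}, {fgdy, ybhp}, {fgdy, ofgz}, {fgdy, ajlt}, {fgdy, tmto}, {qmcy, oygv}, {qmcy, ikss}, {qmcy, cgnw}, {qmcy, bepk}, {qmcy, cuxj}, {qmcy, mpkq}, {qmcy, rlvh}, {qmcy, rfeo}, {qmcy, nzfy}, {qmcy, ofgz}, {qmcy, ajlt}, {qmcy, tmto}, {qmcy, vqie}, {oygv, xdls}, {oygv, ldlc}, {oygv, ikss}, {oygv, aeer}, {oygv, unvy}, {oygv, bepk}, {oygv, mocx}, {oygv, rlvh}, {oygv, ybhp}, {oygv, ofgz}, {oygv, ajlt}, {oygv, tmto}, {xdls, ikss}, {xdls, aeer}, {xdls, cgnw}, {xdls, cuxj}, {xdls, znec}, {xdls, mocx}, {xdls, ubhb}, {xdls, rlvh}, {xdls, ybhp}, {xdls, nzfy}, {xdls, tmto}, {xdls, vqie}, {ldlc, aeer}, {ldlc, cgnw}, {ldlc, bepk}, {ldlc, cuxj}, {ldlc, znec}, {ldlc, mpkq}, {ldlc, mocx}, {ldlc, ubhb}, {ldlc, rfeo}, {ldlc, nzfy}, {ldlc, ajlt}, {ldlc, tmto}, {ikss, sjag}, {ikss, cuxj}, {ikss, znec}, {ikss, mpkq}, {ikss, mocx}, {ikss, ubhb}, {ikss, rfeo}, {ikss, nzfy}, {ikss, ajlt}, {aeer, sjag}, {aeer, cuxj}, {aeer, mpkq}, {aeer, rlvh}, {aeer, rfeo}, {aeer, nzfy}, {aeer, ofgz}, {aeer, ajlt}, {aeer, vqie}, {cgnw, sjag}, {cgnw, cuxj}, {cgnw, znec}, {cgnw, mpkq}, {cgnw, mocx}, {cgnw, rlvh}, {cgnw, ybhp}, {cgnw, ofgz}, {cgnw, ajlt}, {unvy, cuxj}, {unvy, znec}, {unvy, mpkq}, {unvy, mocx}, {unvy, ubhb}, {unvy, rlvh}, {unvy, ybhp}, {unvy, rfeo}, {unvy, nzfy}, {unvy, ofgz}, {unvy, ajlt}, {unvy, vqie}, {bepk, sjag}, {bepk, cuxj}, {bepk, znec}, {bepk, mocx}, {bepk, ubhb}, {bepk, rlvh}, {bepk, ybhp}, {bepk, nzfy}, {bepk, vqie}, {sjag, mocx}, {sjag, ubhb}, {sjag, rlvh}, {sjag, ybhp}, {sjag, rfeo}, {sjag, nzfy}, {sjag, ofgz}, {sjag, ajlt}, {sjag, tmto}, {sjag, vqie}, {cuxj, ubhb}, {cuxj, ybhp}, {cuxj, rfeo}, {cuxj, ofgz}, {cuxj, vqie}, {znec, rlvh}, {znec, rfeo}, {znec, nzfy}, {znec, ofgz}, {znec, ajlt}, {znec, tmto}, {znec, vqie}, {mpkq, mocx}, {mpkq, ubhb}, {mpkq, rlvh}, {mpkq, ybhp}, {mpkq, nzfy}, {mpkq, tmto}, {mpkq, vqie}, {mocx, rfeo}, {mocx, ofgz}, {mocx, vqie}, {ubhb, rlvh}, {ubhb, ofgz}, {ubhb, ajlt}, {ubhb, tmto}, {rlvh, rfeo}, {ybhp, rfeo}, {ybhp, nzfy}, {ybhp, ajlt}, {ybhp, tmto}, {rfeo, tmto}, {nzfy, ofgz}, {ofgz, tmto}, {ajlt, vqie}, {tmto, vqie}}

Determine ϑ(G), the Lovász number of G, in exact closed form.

7

N(ajlt) = {qdla, wbyc, fgdy, qmcy, oygv, ldlc, ikss, aeer, cgnw, unvy, sjag, znec, ubhb, ybhp, vqie}, |N(ajlt)| = 15.
Vertex qdla has 15 neighbors: pylb, zyjm, fgdy, qmcy, xdls, aeer, cgnw, unvy, bepk, mocx, ubhb, rfeo, nzfy, ajlt, tmto.
Vertex qmcy has 15 neighbors: qdla, wbyc, oygv, ikss, cgnw, bepk, cuxj, mpkq, rlvh, rfeo, nzfy, ofgz, ajlt, tmto, vqie.
Vertex rfeo has 15 neighbors: qdla, zyjm, wbyc, qmcy, ldlc, ikss, aeer, unvy, sjag, cuxj, znec, mocx, rlvh, ybhp, tmto.
Every vertex has degree 15 (N=28); Kneser-type, 2-subsets of [8].
Distinct eigenvalues (to 4 d.p.): [15.0, 1.0, -5.0].
λ_max=15, λ_min=-5; ϑ = −28·λ_min/(λ_max−λ_min) = 7.
≈ 7.000000 (to 6 d.p.).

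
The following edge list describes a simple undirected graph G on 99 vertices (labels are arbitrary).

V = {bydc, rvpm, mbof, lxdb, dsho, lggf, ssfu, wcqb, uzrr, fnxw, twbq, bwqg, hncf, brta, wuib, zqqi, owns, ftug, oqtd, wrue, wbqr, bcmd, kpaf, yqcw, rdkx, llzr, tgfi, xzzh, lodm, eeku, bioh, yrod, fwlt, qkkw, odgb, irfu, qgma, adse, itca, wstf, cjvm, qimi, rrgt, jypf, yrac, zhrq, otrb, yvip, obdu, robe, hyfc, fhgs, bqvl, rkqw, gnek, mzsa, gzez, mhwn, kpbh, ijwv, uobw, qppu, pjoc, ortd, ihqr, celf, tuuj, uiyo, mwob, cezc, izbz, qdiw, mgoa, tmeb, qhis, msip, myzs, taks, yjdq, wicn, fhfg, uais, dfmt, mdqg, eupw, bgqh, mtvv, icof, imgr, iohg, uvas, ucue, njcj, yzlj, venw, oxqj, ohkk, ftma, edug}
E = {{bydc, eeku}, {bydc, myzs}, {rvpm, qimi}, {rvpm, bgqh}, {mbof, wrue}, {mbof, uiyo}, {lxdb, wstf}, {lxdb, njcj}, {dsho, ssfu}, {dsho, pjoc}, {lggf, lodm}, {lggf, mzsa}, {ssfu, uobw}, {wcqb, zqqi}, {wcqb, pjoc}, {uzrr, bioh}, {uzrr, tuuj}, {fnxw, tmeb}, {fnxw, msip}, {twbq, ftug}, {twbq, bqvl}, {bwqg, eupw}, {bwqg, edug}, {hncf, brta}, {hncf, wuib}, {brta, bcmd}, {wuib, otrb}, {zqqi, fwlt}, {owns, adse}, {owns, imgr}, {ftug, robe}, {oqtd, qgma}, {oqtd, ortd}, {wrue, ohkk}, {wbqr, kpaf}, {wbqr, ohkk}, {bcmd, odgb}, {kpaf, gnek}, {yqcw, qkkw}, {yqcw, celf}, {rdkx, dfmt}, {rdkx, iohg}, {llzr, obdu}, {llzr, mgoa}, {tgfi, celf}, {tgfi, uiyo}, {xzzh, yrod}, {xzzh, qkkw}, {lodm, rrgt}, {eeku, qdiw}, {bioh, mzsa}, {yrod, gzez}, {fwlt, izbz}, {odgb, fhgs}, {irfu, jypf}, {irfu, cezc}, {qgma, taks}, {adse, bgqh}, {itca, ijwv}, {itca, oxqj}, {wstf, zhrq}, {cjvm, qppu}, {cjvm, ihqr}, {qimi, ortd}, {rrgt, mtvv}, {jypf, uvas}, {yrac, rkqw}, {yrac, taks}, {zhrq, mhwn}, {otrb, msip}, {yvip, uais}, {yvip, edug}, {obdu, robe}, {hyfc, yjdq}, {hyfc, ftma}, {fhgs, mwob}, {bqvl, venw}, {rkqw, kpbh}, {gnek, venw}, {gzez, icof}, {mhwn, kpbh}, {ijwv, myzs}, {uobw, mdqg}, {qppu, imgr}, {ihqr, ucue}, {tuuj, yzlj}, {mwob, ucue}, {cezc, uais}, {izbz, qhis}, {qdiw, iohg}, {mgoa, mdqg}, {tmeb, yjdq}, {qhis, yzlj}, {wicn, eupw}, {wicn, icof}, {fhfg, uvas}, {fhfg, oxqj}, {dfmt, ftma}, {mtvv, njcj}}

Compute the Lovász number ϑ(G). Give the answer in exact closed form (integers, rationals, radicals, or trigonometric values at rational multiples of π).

99*cos(pi/99)/(cos(pi/99) + 1)

deg(llzr) = 2; N(llzr) = {obdu, mgoa}.
Vertex tuuj has 2 neighbors: uzrr, yzlj.
Vertex ftma has 2 neighbors: hyfc, dfmt.
N(mwob) = {fhgs, ucue}, |N(mwob)| = 2.
G on 99 vertices is 2-regular; the odd cycle C_{99}.
The 50 distinct eigenvalues: [2.0, 1.995973, 1.98391, 1.963857, 1.935897, 1.900142, 1.856736, 1.805853, 1.747699, 1.682507, 1.610541, 1.532089, 1.447468, 1.357019, 1.261105, 1.160114, 1.054451, 0.944542, 0.83083, 0.713772, 0.593841, 0.471518, 0.347296, 0.221676, 0.095164, -0.031732, -0.1585, -0.28463, -0.409613, -0.532948, -0.654136, -0.77269, -0.888133, -1.0, -1.10784, -1.211219, -1.309721, -1.40295, -1.490529, -1.572106, -1.647353, -1.715967, -1.777671, -1.832217, -1.879385, -1.918986, -1.95086, -1.974878, -1.990944, -1.998993].
−99·(-2*cos(pi/99)) / ((2)−(-2*cos(pi/99))) = 99*cos(pi/99)/(cos(pi/99) + 1) = ϑ(G).
≈ 49.4875363 (to 7 d.p.).
49 ≤ 99*cos(pi/99)/(cos(pi/99) + 1) ≤ 50: both strict.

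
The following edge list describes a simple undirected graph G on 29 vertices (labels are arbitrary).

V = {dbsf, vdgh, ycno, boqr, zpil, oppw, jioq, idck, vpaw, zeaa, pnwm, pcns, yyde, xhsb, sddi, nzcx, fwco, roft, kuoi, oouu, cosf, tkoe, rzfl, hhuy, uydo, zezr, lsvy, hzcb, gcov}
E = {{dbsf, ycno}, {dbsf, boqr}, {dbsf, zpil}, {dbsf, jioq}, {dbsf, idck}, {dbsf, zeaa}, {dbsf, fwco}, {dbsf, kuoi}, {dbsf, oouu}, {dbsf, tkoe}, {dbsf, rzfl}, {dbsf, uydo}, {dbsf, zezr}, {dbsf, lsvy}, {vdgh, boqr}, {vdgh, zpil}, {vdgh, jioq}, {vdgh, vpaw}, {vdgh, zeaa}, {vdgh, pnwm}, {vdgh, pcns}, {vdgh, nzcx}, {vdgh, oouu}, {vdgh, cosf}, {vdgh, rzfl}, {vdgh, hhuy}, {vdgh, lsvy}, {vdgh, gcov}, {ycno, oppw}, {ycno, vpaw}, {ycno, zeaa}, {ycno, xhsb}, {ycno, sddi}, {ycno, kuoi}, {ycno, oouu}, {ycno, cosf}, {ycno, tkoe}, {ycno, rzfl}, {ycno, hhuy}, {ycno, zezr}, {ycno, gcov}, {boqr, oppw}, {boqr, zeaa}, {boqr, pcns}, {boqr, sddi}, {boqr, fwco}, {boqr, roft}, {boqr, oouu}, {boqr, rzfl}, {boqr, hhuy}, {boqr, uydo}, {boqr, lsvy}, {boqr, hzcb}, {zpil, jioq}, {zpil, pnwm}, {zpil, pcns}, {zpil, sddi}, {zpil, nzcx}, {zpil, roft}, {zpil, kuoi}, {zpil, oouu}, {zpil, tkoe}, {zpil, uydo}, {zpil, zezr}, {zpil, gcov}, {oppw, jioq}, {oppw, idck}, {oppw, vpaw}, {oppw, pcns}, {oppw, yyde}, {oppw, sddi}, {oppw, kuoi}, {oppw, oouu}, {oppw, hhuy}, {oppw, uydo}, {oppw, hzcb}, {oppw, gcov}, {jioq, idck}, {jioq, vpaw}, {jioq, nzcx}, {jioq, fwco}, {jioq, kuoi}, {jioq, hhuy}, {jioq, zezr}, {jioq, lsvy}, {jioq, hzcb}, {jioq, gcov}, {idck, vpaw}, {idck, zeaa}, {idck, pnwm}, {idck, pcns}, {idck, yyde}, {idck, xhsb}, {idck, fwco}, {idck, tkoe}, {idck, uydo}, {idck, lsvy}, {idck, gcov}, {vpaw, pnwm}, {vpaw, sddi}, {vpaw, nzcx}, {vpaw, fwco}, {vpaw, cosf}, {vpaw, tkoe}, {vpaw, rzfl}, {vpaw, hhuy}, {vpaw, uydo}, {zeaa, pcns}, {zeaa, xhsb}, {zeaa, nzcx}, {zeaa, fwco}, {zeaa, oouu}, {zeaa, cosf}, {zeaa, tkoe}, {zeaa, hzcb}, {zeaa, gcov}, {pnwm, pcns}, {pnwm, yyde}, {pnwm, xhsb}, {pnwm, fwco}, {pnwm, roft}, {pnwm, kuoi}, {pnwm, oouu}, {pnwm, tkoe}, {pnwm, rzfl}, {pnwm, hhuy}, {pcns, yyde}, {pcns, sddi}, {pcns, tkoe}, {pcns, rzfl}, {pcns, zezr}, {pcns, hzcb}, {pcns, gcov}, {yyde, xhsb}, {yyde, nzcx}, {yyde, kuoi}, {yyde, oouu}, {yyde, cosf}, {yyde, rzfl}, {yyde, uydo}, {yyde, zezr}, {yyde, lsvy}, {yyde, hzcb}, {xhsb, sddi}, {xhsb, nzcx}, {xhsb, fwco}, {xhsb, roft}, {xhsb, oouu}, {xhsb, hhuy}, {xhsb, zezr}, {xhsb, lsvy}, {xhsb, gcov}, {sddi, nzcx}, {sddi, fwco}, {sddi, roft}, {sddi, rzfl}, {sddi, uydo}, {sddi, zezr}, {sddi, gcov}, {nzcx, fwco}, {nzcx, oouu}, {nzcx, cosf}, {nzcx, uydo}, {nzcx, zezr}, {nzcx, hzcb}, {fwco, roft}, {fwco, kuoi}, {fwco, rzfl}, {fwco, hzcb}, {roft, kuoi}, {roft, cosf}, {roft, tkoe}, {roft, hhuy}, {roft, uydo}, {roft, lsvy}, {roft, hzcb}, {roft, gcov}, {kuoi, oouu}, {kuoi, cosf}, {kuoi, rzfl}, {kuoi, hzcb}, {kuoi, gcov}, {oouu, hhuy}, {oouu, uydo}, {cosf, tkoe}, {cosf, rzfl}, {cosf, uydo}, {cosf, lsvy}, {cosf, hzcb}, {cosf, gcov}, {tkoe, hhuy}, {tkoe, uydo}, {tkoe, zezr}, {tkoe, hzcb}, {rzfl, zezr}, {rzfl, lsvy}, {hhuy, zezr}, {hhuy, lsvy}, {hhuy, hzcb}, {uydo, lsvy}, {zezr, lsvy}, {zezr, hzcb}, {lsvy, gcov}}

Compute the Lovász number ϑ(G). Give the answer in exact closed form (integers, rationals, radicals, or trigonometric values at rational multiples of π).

Vertex yyde has 14 neighbors: oppw, idck, pnwm, pcns, xhsb, nzcx, kuoi, oouu, cosf, rzfl, uydo, zezr, lsvy, hzcb.
deg(rzfl) = 14; N(rzfl) = {dbsf, vdgh, ycno, boqr, vpaw, pnwm, pcns, yyde, sddi, fwco, kuoi, cosf, zezr, lsvy}.
deg(dbsf) = 14; N(dbsf) = {ycno, boqr, zpil, jioq, idck, zeaa, fwco, kuoi, oouu, tkoe, rzfl, uydo, zezr, lsvy}.
N(xhsb) = {ycno, idck, zeaa, pnwm, yyde, sddi, nzcx, fwco, roft, oouu, hhuy, zezr, lsvy, gcov}, |N(xhsb)| = 14.
Regular of degree 14 on 29 vertices: Paley(29): SR with (k,λ,μ)=(14,6,7).
Distinct eigenvalues (to 6 d.p.): [14.0, 2.192582, -3.192582].
λ_max=14, λ_min=-sqrt(29)/2 - 1/2; ϑ = −29·λ_min/(λ_max−λ_min) = sqrt(29).
Numerically 5.3852.

sqrt(29)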